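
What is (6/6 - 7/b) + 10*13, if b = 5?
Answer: 648/5 ≈ 129.60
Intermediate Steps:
(6/6 - 7/b) + 10*13 = (6/6 - 7/5) + 10*13 = (6*(⅙) - 7*⅕) + 130 = (1 - 7/5) + 130 = -⅖ + 130 = 648/5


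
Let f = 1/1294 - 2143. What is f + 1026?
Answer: -1445397/1294 ≈ -1117.0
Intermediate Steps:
f = -2773041/1294 (f = 1/1294 - 2143 = -2773041/1294 ≈ -2143.0)
f + 1026 = -2773041/1294 + 1026 = -1445397/1294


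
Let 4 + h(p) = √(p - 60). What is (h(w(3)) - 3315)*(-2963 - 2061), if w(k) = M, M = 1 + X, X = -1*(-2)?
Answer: 16674656 - 5024*I*√57 ≈ 1.6675e+7 - 37930.0*I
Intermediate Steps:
X = 2
M = 3 (M = 1 + 2 = 3)
w(k) = 3
h(p) = -4 + √(-60 + p) (h(p) = -4 + √(p - 60) = -4 + √(-60 + p))
(h(w(3)) - 3315)*(-2963 - 2061) = ((-4 + √(-60 + 3)) - 3315)*(-2963 - 2061) = ((-4 + √(-57)) - 3315)*(-5024) = ((-4 + I*√57) - 3315)*(-5024) = (-3319 + I*√57)*(-5024) = 16674656 - 5024*I*√57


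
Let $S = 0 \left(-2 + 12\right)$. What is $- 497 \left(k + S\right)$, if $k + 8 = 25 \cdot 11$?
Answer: $-132699$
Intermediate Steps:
$k = 267$ ($k = -8 + 25 \cdot 11 = -8 + 275 = 267$)
$S = 0$ ($S = 0 \cdot 10 = 0$)
$- 497 \left(k + S\right) = - 497 \left(267 + 0\right) = \left(-497\right) 267 = -132699$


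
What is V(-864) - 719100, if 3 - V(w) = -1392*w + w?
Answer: -1920921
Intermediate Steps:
V(w) = 3 + 1391*w (V(w) = 3 - (-1392*w + w) = 3 - (-1391)*w = 3 + 1391*w)
V(-864) - 719100 = (3 + 1391*(-864)) - 719100 = (3 - 1201824) - 719100 = -1201821 - 719100 = -1920921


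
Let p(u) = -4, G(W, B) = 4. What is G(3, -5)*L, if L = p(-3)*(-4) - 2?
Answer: 56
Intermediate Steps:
L = 14 (L = -4*(-4) - 2 = 16 - 2 = 14)
G(3, -5)*L = 4*14 = 56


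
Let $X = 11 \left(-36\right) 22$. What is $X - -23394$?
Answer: $14682$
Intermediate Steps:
$X = -8712$ ($X = \left(-396\right) 22 = -8712$)
$X - -23394 = -8712 - -23394 = -8712 + 23394 = 14682$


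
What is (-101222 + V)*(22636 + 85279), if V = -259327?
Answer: -38908645335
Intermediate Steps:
(-101222 + V)*(22636 + 85279) = (-101222 - 259327)*(22636 + 85279) = -360549*107915 = -38908645335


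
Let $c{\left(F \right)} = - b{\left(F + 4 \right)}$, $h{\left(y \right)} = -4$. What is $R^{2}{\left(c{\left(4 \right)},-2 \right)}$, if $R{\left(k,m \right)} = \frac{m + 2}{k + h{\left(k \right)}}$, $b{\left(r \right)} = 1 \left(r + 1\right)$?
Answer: $0$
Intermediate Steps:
$b{\left(r \right)} = 1 + r$ ($b{\left(r \right)} = 1 \left(1 + r\right) = 1 + r$)
$c{\left(F \right)} = -5 - F$ ($c{\left(F \right)} = - (1 + \left(F + 4\right)) = - (1 + \left(4 + F\right)) = - (5 + F) = -5 - F$)
$R{\left(k,m \right)} = \frac{2 + m}{-4 + k}$ ($R{\left(k,m \right)} = \frac{m + 2}{k - 4} = \frac{2 + m}{-4 + k}$)
$R^{2}{\left(c{\left(4 \right)},-2 \right)} = \left(\frac{2 - 2}{-4 - 9}\right)^{2} = \left(\frac{1}{-4 - 9} \cdot 0\right)^{2} = \left(\frac{1}{-13} \cdot 0\right)^{2} = \left(\left(- \frac{1}{13}\right) 0\right)^{2} = 0^{2} = 0$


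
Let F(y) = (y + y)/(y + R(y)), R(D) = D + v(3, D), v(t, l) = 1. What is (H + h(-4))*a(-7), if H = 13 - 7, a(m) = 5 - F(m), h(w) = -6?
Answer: 0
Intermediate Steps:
R(D) = 1 + D (R(D) = D + 1 = 1 + D)
F(y) = 2*y/(1 + 2*y) (F(y) = (y + y)/(y + (1 + y)) = (2*y)/(1 + 2*y) = 2*y/(1 + 2*y))
a(m) = 5 - 2*m/(1 + 2*m)
H = 6
(H + h(-4))*a(-7) = (6 - 6)*((5 + 8*(-7))/(1 + 2*(-7))) = 0*((5 - 56)/(1 - 14)) = 0*(-51/(-13)) = 0*(-1/13*(-51)) = 0*(51/13) = 0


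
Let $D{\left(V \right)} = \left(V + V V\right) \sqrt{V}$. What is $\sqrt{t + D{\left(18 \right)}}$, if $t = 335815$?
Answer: $\sqrt{335815 + 1026 \sqrt{2}} \approx 580.75$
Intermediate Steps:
$D{\left(V \right)} = \sqrt{V} \left(V + V^{2}\right)$ ($D{\left(V \right)} = \left(V + V^{2}\right) \sqrt{V} = \sqrt{V} \left(V + V^{2}\right)$)
$\sqrt{t + D{\left(18 \right)}} = \sqrt{335815 + 18^{\frac{3}{2}} \left(1 + 18\right)} = \sqrt{335815 + 54 \sqrt{2} \cdot 19} = \sqrt{335815 + 1026 \sqrt{2}}$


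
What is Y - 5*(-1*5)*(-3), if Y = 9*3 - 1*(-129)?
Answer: 81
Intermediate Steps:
Y = 156 (Y = 27 + 129 = 156)
Y - 5*(-1*5)*(-3) = 156 - 5*(-1*5)*(-3) = 156 - 5*(-5)*(-3) = 156 - (-25)*(-3) = 156 - 1*75 = 156 - 75 = 81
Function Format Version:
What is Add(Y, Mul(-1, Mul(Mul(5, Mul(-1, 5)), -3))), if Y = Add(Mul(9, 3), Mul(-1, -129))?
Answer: 81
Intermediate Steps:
Y = 156 (Y = Add(27, 129) = 156)
Add(Y, Mul(-1, Mul(Mul(5, Mul(-1, 5)), -3))) = Add(156, Mul(-1, Mul(Mul(5, Mul(-1, 5)), -3))) = Add(156, Mul(-1, Mul(Mul(5, -5), -3))) = Add(156, Mul(-1, Mul(-25, -3))) = Add(156, Mul(-1, 75)) = Add(156, -75) = 81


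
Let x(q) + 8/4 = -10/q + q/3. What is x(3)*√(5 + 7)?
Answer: -26*√3/3 ≈ -15.011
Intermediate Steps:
x(q) = -2 - 10/q + q/3 (x(q) = -2 + (-10/q + q/3) = -2 - 10/q + q/3)
x(3)*√(5 + 7) = (-2 - 10/3 + (⅓)*3)*√(5 + 7) = (-2 - 10*⅓ + 1)*√12 = (-2 - 10/3 + 1)*(2*√3) = -26*√3/3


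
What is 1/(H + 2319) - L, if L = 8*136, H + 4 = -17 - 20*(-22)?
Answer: -2978943/2738 ≈ -1088.0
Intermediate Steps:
H = 419 (H = -4 + (-17 - 20*(-22)) = -4 + (-17 + 440) = -4 + 423 = 419)
L = 1088
1/(H + 2319) - L = 1/(419 + 2319) - 1*1088 = 1/2738 - 1088 = -2978943/2738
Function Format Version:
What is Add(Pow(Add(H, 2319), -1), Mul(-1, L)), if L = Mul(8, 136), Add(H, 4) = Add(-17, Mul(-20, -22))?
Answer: Rational(-2978943, 2738) ≈ -1088.0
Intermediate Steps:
H = 419 (H = Add(-4, Add(-17, Mul(-20, -22))) = Add(-4, Add(-17, 440)) = Add(-4, 423) = 419)
L = 1088
Add(Pow(Add(H, 2319), -1), Mul(-1, L)) = Add(Pow(Add(419, 2319), -1), Mul(-1, 1088)) = Add(Pow(2738, -1), -1088) = Add(Rational(1, 2738), -1088) = Rational(-2978943, 2738)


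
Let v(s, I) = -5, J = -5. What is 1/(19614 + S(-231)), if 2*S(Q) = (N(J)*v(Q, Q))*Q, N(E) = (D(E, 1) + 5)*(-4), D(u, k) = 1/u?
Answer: 1/8526 ≈ 0.00011729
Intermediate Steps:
N(E) = -20 - 4/E (N(E) = (1/E + 5)*(-4) = (5 + 1/E)*(-4) = -20 - 4/E)
S(Q) = 48*Q (S(Q) = (((-20 - 4/(-5))*(-5))*Q)/2 = (((-20 - 4*(-⅕))*(-5))*Q)/2 = (((-20 + ⅘)*(-5))*Q)/2 = ((-96/5*(-5))*Q)/2 = (96*Q)/2 = 48*Q)
1/(19614 + S(-231)) = 1/(19614 + 48*(-231)) = 1/(19614 - 11088) = 1/8526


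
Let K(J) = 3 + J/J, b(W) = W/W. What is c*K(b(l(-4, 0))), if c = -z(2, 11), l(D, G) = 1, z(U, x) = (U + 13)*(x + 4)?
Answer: -900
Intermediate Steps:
z(U, x) = (4 + x)*(13 + U) (z(U, x) = (13 + U)*(4 + x) = (4 + x)*(13 + U))
b(W) = 1
K(J) = 4 (K(J) = 3 + 1 = 4)
c = -225 (c = -(52 + 4*2 + 13*11 + 2*11) = -(52 + 8 + 143 + 22) = -1*225 = -225)
c*K(b(l(-4, 0))) = -225*4 = -900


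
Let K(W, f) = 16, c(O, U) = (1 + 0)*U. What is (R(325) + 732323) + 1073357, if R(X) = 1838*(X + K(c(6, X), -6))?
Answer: 2432438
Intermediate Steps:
c(O, U) = U (c(O, U) = 1*U = U)
R(X) = 29408 + 1838*X (R(X) = 1838*(X + 16) = 1838*(16 + X) = 29408 + 1838*X)
(R(325) + 732323) + 1073357 = ((29408 + 1838*325) + 732323) + 1073357 = ((29408 + 597350) + 732323) + 1073357 = (626758 + 732323) + 1073357 = 1359081 + 1073357 = 2432438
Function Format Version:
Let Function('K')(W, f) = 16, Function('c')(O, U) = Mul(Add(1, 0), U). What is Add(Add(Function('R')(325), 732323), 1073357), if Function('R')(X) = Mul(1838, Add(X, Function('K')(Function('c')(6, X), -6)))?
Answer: 2432438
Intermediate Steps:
Function('c')(O, U) = U (Function('c')(O, U) = Mul(1, U) = U)
Function('R')(X) = Add(29408, Mul(1838, X)) (Function('R')(X) = Mul(1838, Add(X, 16)) = Mul(1838, Add(16, X)) = Add(29408, Mul(1838, X)))
Add(Add(Function('R')(325), 732323), 1073357) = Add(Add(Add(29408, Mul(1838, 325)), 732323), 1073357) = Add(Add(Add(29408, 597350), 732323), 1073357) = Add(Add(626758, 732323), 1073357) = Add(1359081, 1073357) = 2432438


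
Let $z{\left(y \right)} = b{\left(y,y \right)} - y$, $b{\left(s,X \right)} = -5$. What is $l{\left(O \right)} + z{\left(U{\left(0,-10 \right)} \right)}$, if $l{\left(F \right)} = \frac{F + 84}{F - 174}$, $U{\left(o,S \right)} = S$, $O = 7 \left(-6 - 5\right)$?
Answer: $\frac{1248}{251} \approx 4.9721$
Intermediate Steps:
$O = -77$ ($O = 7 \left(-11\right) = -77$)
$l{\left(F \right)} = \frac{84 + F}{-174 + F}$
$z{\left(y \right)} = -5 - y$
$l{\left(O \right)} + z{\left(U{\left(0,-10 \right)} \right)} = \frac{84 - 77}{-174 - 77} - -5 = \frac{1}{-251} \cdot 7 + \left(-5 + 10\right) = \left(- \frac{1}{251}\right) 7 + 5 = - \frac{7}{251} + 5 = \frac{1248}{251}$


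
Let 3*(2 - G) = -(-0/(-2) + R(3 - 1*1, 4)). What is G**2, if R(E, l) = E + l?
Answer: 16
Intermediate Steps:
G = 4 (G = 2 - (-1)*(-0/(-2) + ((3 - 1*1) + 4))/3 = 2 - (-1)*(-0*(-1)/2 + ((3 - 1) + 4))/3 = 2 - (-1)*(-3*0 + (2 + 4))/3 = 2 - (-1)*(0 + 6)/3 = 2 - (-1)*6/3 = 2 - 1/3*(-6) = 2 + 2 = 4)
G**2 = 4**2 = 16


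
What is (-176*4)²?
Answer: 495616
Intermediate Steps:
(-176*4)² = (-704)² = 495616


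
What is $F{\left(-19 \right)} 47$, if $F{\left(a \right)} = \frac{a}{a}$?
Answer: $47$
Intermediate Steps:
$F{\left(a \right)} = 1$
$F{\left(-19 \right)} 47 = 1 \cdot 47 = 47$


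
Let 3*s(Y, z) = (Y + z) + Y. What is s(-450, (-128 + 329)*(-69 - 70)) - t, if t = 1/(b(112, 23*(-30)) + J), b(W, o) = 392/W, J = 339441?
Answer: -6526159959/678889 ≈ -9613.0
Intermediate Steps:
s(Y, z) = z/3 + 2*Y/3 (s(Y, z) = ((Y + z) + Y)/3 = (z + 2*Y)/3 = z/3 + 2*Y/3)
t = 2/678889 (t = 1/(392/112 + 339441) = 1/(392*(1/112) + 339441) = 1/(7/2 + 339441) = 1/(678889/2) = 2/678889 ≈ 2.9460e-6)
s(-450, (-128 + 329)*(-69 - 70)) - t = (((-128 + 329)*(-69 - 70))/3 + (⅔)*(-450)) - 1*2/678889 = ((201*(-139))/3 - 300) - 2/678889 = ((⅓)*(-27939) - 300) - 2/678889 = (-9313 - 300) - 2/678889 = -9613 - 2/678889 = -6526159959/678889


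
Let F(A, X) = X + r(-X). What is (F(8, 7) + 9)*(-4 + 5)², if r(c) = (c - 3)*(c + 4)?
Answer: 46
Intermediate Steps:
r(c) = (-3 + c)*(4 + c)
F(A, X) = -12 + X² (F(A, X) = X + (-12 - X + (-X)²) = X + (-12 - X + X²) = X + (-12 + X² - X) = -12 + X²)
(F(8, 7) + 9)*(-4 + 5)² = ((-12 + 7²) + 9)*(-4 + 5)² = ((-12 + 49) + 9)*1² = (37 + 9)*1 = 46*1 = 46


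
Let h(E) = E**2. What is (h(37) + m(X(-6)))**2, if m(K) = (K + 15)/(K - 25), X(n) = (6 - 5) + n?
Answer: 16859236/9 ≈ 1.8732e+6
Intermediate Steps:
X(n) = 1 + n
m(K) = (15 + K)/(-25 + K)
(h(37) + m(X(-6)))**2 = (37**2 + (15 + (1 - 6))/(-25 + (1 - 6)))**2 = (1369 + (15 - 5)/(-25 - 5))**2 = (1369 + 10/(-30))**2 = (1369 - 1/30*10)**2 = (1369 - 1/3)**2 = (4106/3)**2 = 16859236/9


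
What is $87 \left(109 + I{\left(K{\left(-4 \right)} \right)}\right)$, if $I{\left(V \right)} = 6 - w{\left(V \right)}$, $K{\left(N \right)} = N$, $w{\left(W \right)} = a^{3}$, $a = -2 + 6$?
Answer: $4437$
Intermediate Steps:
$a = 4$
$w{\left(W \right)} = 64$ ($w{\left(W \right)} = 4^{3} = 64$)
$I{\left(V \right)} = -58$ ($I{\left(V \right)} = 6 - 64 = -58$)
$87 \left(109 + I{\left(K{\left(-4 \right)} \right)}\right) = 87 \left(109 - 58\right) = 87 \cdot 51 = 4437$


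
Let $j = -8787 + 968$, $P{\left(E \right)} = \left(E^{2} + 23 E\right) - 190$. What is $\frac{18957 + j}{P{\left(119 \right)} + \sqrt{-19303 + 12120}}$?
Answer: $\frac{186093704}{279164447} - \frac{11138 i \sqrt{7183}}{279164447} \approx 0.66661 - 0.0033814 i$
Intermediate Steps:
$P{\left(E \right)} = -190 + E^{2} + 23 E$
$j = -7819$
$\frac{18957 + j}{P{\left(119 \right)} + \sqrt{-19303 + 12120}} = \frac{18957 - 7819}{\left(-190 + 119^{2} + 23 \cdot 119\right) + \sqrt{-19303 + 12120}} = \frac{11138}{\left(-190 + 14161 + 2737\right) + \sqrt{-7183}} = \frac{11138}{16708 + i \sqrt{7183}}$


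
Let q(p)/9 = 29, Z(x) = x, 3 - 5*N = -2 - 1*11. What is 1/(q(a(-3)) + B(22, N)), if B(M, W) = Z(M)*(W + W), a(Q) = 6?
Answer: 5/2009 ≈ 0.0024888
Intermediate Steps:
N = 16/5 (N = ⅗ - (-2 - 1*11)/5 = ⅗ - (-2 - 11)/5 = ⅗ - ⅕*(-13) = ⅗ + 13/5 = 16/5 ≈ 3.2000)
B(M, W) = 2*M*W (B(M, W) = M*(W + W) = M*(2*W) = 2*M*W)
q(p) = 261 (q(p) = 9*29 = 261)
1/(q(a(-3)) + B(22, N)) = 1/(261 + 2*22*(16/5)) = 1/(261 + 704/5) = 1/(2009/5) = 5/2009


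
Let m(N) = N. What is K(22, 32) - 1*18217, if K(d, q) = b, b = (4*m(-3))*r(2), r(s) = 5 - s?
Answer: -18253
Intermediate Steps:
b = -36 (b = (4*(-3))*(5 - 1*2) = -12*(5 - 2) = -12*3 = -36)
K(d, q) = -36
K(22, 32) - 1*18217 = -36 - 1*18217 = -36 - 18217 = -18253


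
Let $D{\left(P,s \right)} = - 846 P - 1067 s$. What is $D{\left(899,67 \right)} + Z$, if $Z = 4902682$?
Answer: $4070639$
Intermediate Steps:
$D{\left(P,s \right)} = - 1067 s - 846 P$
$D{\left(899,67 \right)} + Z = \left(\left(-1067\right) 67 - 760554\right) + 4902682 = \left(-71489 - 760554\right) + 4902682 = -832043 + 4902682 = 4070639$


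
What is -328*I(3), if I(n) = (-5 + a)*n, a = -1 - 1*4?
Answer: 9840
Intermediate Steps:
a = -5 (a = -1 - 4 = -5)
I(n) = -10*n (I(n) = (-5 - 5)*n = -10*n)
-328*I(3) = -(-3280)*3 = -328*(-30) = 9840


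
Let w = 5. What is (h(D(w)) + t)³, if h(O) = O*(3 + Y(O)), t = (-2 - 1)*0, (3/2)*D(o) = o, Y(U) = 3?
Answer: 8000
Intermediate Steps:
D(o) = 2*o/3
t = 0 (t = -3*0 = 0)
h(O) = 6*O (h(O) = O*(3 + 3) = O*6 = 6*O)
(h(D(w)) + t)³ = (6*((⅔)*5) + 0)³ = (6*(10/3) + 0)³ = (20 + 0)³ = 20³ = 8000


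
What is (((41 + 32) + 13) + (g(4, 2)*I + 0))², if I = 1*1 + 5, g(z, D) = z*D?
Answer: 17956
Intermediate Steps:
g(z, D) = D*z
I = 6 (I = 1 + 5 = 6)
(((41 + 32) + 13) + (g(4, 2)*I + 0))² = (((41 + 32) + 13) + ((2*4)*6 + 0))² = ((73 + 13) + (8*6 + 0))² = (86 + (48 + 0))² = (86 + 48)² = 134² = 17956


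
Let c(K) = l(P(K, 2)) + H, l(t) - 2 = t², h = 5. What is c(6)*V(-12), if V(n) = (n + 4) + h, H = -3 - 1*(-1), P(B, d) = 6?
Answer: -108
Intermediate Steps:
H = -2 (H = -3 + 1 = -2)
V(n) = 9 + n (V(n) = (n + 4) + 5 = (4 + n) + 5 = 9 + n)
l(t) = 2 + t²
c(K) = 36 (c(K) = (2 + 6²) - 2 = (2 + 36) - 2 = 38 - 2 = 36)
c(6)*V(-12) = 36*(9 - 12) = 36*(-3) = -108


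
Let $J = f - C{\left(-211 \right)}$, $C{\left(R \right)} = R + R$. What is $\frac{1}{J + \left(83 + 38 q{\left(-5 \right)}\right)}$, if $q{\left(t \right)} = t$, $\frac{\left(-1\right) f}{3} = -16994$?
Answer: $\frac{1}{51297} \approx 1.9494 \cdot 10^{-5}$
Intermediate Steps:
$f = 50982$ ($f = \left(-3\right) \left(-16994\right) = 50982$)
$C{\left(R \right)} = 2 R$
$J = 51404$ ($J = 50982 - 2 \left(-211\right) = 50982 - -422 = 50982 + 422 = 51404$)
$\frac{1}{J + \left(83 + 38 q{\left(-5 \right)}\right)} = \frac{1}{51404 + \left(83 + 38 \left(-5\right)\right)} = \frac{1}{51404 + \left(83 - 190\right)} = \frac{1}{51404 - 107} = \frac{1}{51297}$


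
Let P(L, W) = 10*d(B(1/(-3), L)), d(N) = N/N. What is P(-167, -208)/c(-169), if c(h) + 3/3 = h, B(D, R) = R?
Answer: -1/17 ≈ -0.058824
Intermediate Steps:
c(h) = -1 + h
d(N) = 1
P(L, W) = 10 (P(L, W) = 10*1 = 10)
P(-167, -208)/c(-169) = 10/(-1 - 169) = 10/(-170) = 10*(-1/170) = -1/17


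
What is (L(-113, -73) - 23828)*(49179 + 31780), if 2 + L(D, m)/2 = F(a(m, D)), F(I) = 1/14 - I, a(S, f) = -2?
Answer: -13503556405/7 ≈ -1.9291e+9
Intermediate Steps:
F(I) = 1/14 - I
L(D, m) = 1/7 (L(D, m) = -4 + 2*(1/14 - 1*(-2)) = -4 + 2*(1/14 + 2) = -4 + 2*(29/14) = -4 + 29/7 = 1/7)
(L(-113, -73) - 23828)*(49179 + 31780) = (1/7 - 23828)*(49179 + 31780) = -166795/7*80959 = -13503556405/7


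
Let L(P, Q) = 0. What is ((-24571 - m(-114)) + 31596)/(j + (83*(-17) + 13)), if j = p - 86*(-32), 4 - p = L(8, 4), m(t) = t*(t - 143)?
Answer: -22273/1358 ≈ -16.401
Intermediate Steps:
m(t) = t*(-143 + t)
p = 4 (p = 4 - 1*0 = 4 + 0 = 4)
j = 2756 (j = 4 - 86*(-32) = 4 + 2752 = 2756)
((-24571 - m(-114)) + 31596)/(j + (83*(-17) + 13)) = ((-24571 - (-114)*(-143 - 114)) + 31596)/(2756 + (83*(-17) + 13)) = ((-24571 - (-114)*(-257)) + 31596)/(2756 + (-1411 + 13)) = ((-24571 - 1*29298) + 31596)/(2756 - 1398) = ((-24571 - 29298) + 31596)/1358 = (-53869 + 31596)*(1/1358) = -22273*1/1358 = -22273/1358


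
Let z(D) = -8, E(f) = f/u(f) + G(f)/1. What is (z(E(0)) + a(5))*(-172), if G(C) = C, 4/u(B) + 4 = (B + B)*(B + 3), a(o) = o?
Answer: 516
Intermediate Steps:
u(B) = 4/(-4 + 2*B*(3 + B)) (u(B) = 4/(-4 + (B + B)*(B + 3)) = 4/(-4 + (2*B)*(3 + B)) = 4/(-4 + 2*B*(3 + B)))
E(f) = f + f*(-1 + f**2/2 + 3*f/2) (E(f) = f/((2/(-2 + f**2 + 3*f))) + f/1 = f*(-1 + f**2/2 + 3*f/2) + f*1 = f*(-1 + f**2/2 + 3*f/2) + f = f + f*(-1 + f**2/2 + 3*f/2))
(z(E(0)) + a(5))*(-172) = (-8 + 5)*(-172) = -3*(-172) = 516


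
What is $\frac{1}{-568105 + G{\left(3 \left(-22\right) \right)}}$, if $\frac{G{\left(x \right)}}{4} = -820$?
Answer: $- \frac{1}{571385} \approx -1.7501 \cdot 10^{-6}$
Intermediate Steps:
$G{\left(x \right)} = -3280$ ($G{\left(x \right)} = 4 \left(-820\right) = -3280$)
$\frac{1}{-568105 + G{\left(3 \left(-22\right) \right)}} = \frac{1}{-568105 - 3280} = \frac{1}{-571385} = - \frac{1}{571385}$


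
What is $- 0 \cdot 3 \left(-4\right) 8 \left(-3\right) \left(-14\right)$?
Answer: $0$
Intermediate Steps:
$- 0 \cdot 3 \left(-4\right) 8 \left(-3\right) \left(-14\right) = - 0 \left(-4\right) \left(-24\right) \left(-14\right) = - 0 \left(-24\right) \left(-14\right) = - 0 \left(-14\right) = \left(-1\right) 0 = 0$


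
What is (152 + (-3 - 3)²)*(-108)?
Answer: -20304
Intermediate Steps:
(152 + (-3 - 3)²)*(-108) = (152 + (-6)²)*(-108) = (152 + 36)*(-108) = 188*(-108) = -20304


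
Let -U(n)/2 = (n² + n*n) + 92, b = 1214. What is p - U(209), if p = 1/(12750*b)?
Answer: 2707313478001/15478500 ≈ 1.7491e+5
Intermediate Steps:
U(n) = -184 - 4*n² (U(n) = -2*((n² + n*n) + 92) = -2*((n² + n²) + 92) = -2*(2*n² + 92) = -2*(92 + 2*n²) = -184 - 4*n²)
p = 1/15478500 (p = 1/(12750*1214) = (1/12750)*(1/1214) = 1/15478500 ≈ 6.4606e-8)
p - U(209) = 1/15478500 - (-184 - 4*209²) = 1/15478500 - (-184 - 4*43681) = 1/15478500 - (-184 - 174724) = 1/15478500 - 1*(-174908) = 1/15478500 + 174908 = 2707313478001/15478500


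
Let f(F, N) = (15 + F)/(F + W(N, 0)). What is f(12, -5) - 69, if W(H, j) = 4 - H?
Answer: -474/7 ≈ -67.714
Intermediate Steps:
f(F, N) = (15 + F)/(4 + F - N) (f(F, N) = (15 + F)/(F + (4 - N)) = (15 + F)/(4 + F - N))
f(12, -5) - 69 = (15 + 12)/(4 + 12 - 1*(-5)) - 69 = 27/(4 + 12 + 5) - 69 = 27/21 - 69 = (1/21)*27 - 69 = 9/7 - 69 = -474/7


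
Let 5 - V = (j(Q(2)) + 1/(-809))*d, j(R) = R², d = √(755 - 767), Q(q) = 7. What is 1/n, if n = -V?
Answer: -654481/3774463445 - 12827504*I*√3/3774463445 ≈ -0.0001734 - 0.0058864*I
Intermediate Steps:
d = 2*I*√3 (d = √(-12) = 2*I*√3 ≈ 3.4641*I)
V = 5 - 79280*I*√3/809 (V = 5 - (7² + 1/(-809))*2*I*√3 = 5 - (49 - 1/809)*2*I*√3 = 5 - 39640*2*I*√3/809 = 5 - 79280*I*√3/809 ≈ 5.0 - 169.74*I)
n = -5 + 79280*I*√3/809 (n = -(5 - 79280*I*√3/809) = -5 + 79280*I*√3/809 ≈ -5.0 + 169.74*I)
1/n = 1/(-5 + 79280*I*√3/809)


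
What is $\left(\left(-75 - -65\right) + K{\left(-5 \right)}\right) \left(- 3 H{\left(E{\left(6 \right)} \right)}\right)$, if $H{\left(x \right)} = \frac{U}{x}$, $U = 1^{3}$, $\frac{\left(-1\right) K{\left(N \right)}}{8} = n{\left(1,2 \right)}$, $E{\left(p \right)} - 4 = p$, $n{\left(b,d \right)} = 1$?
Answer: $\frac{27}{5} \approx 5.4$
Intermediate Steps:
$E{\left(p \right)} = 4 + p$
$K{\left(N \right)} = -8$ ($K{\left(N \right)} = \left(-8\right) 1 = -8$)
$U = 1$
$H{\left(x \right)} = \frac{1}{x}$ ($H{\left(x \right)} = 1 \frac{1}{x} = \frac{1}{x}$)
$\left(\left(-75 - -65\right) + K{\left(-5 \right)}\right) \left(- 3 H{\left(E{\left(6 \right)} \right)}\right) = \left(\left(-75 - -65\right) - 8\right) \left(- \frac{3}{4 + 6}\right) = \left(\left(-75 + 65\right) - 8\right) \left(- \frac{3}{10}\right) = \left(-10 - 8\right) \left(\left(-3\right) \frac{1}{10}\right) = \left(-18\right) \left(- \frac{3}{10}\right) = \frac{27}{5}$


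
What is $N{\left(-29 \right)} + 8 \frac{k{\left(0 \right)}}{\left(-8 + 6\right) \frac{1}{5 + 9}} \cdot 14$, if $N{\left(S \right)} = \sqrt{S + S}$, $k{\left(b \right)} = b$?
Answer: $i \sqrt{58} \approx 7.6158 i$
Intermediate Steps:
$N{\left(S \right)} = \sqrt{2} \sqrt{S}$ ($N{\left(S \right)} = \sqrt{2 S} = \sqrt{2} \sqrt{S}$)
$N{\left(-29 \right)} + 8 \frac{k{\left(0 \right)}}{\left(-8 + 6\right) \frac{1}{5 + 9}} \cdot 14 = \sqrt{2} \sqrt{-29} + 8 \frac{0}{\left(-8 + 6\right) \frac{1}{5 + 9}} \cdot 14 = \sqrt{2} i \sqrt{29} + 8 \frac{0}{\left(-2\right) \frac{1}{14}} \cdot 14 = i \sqrt{58} + 8 \frac{0}{\left(-2\right) \frac{1}{14}} \cdot 14 = i \sqrt{58} + 8 \frac{0}{- \frac{1}{7}} \cdot 14 = i \sqrt{58} + 8 \cdot 0 \left(-7\right) 14 = i \sqrt{58} + 8 \cdot 0 \cdot 14 = i \sqrt{58} + 0 \cdot 14 = i \sqrt{58} + 0 = i \sqrt{58}$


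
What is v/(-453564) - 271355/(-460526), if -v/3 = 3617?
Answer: 21345671141/34813002444 ≈ 0.61315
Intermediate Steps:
v = -10851 (v = -3*3617 = -10851)
v/(-453564) - 271355/(-460526) = -10851/(-453564) - 271355/(-460526) = -10851*(-1/453564) - 271355*(-1/460526) = 3617/151188 + 271355/460526 = 21345671141/34813002444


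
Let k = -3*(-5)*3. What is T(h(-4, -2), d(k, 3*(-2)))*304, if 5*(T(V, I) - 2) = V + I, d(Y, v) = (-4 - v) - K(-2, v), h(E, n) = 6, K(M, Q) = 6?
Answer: 3648/5 ≈ 729.60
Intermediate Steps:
k = 45 (k = 15*3 = 45)
d(Y, v) = -10 - v (d(Y, v) = (-4 - v) - 1*6 = (-4 - v) - 6 = -10 - v)
T(V, I) = 2 + I/5 + V/5 (T(V, I) = 2 + (V + I)/5 = 2 + (I + V)/5 = 2 + (I/5 + V/5) = 2 + I/5 + V/5)
T(h(-4, -2), d(k, 3*(-2)))*304 = (2 + (-10 - 3*(-2))/5 + (1/5)*6)*304 = (2 + (-10 - 1*(-6))/5 + 6/5)*304 = (2 + (-10 + 6)/5 + 6/5)*304 = (2 + (1/5)*(-4) + 6/5)*304 = (2 - 4/5 + 6/5)*304 = (12/5)*304 = 3648/5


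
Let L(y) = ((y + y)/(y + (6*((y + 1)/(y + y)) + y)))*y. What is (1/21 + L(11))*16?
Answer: 449440/2919 ≈ 153.97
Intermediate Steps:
L(y) = 2*y²/(2*y + 3*(1 + y)/y) (L(y) = ((2*y)/(y + (6*((1 + y)/((2*y))) + y)))*y = ((2*y)/(y + (6*((1 + y)*(1/(2*y))) + y)))*y = ((2*y)/(y + (6*((1 + y)/(2*y)) + y)))*y = ((2*y)/(y + (3*(1 + y)/y + y)))*y = ((2*y)/(y + (y + 3*(1 + y)/y)))*y = ((2*y)/(2*y + 3*(1 + y)/y))*y = (2*y/(2*y + 3*(1 + y)/y))*y = 2*y²/(2*y + 3*(1 + y)/y))
(1/21 + L(11))*16 = (1/21 + 2*11³/(3 + 2*11² + 3*11))*16 = (1/21 + 2*1331/(3 + 2*121 + 33))*16 = (1/21 + 2*1331/(3 + 242 + 33))*16 = (1/21 + 2*1331/278)*16 = (1/21 + 2*1331*(1/278))*16 = (1/21 + 1331/139)*16 = (28090/2919)*16 = 449440/2919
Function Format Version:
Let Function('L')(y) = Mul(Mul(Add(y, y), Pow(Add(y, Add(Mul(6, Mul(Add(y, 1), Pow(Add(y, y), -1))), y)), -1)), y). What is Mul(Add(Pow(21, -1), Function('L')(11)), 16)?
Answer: Rational(449440, 2919) ≈ 153.97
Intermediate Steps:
Function('L')(y) = Mul(2, Pow(y, 2), Pow(Add(Mul(2, y), Mul(3, Pow(y, -1), Add(1, y))), -1)) (Function('L')(y) = Mul(Mul(Mul(2, y), Pow(Add(y, Add(Mul(6, Mul(Add(1, y), Pow(Mul(2, y), -1))), y)), -1)), y) = Mul(Mul(Mul(2, y), Pow(Add(y, Add(Mul(6, Mul(Add(1, y), Mul(Rational(1, 2), Pow(y, -1)))), y)), -1)), y) = Mul(Mul(Mul(2, y), Pow(Add(y, Add(Mul(6, Mul(Rational(1, 2), Pow(y, -1), Add(1, y))), y)), -1)), y) = Mul(Mul(Mul(2, y), Pow(Add(y, Add(Mul(3, Pow(y, -1), Add(1, y)), y)), -1)), y) = Mul(Mul(Mul(2, y), Pow(Add(y, Add(y, Mul(3, Pow(y, -1), Add(1, y)))), -1)), y) = Mul(Mul(Mul(2, y), Pow(Add(Mul(2, y), Mul(3, Pow(y, -1), Add(1, y))), -1)), y) = Mul(Mul(2, y, Pow(Add(Mul(2, y), Mul(3, Pow(y, -1), Add(1, y))), -1)), y) = Mul(2, Pow(y, 2), Pow(Add(Mul(2, y), Mul(3, Pow(y, -1), Add(1, y))), -1)))
Mul(Add(Pow(21, -1), Function('L')(11)), 16) = Mul(Add(Pow(21, -1), Mul(2, Pow(11, 3), Pow(Add(3, Mul(2, Pow(11, 2)), Mul(3, 11)), -1))), 16) = Mul(Add(Rational(1, 21), Mul(2, 1331, Pow(Add(3, Mul(2, 121), 33), -1))), 16) = Mul(Add(Rational(1, 21), Mul(2, 1331, Pow(Add(3, 242, 33), -1))), 16) = Mul(Add(Rational(1, 21), Mul(2, 1331, Pow(278, -1))), 16) = Mul(Add(Rational(1, 21), Mul(2, 1331, Rational(1, 278))), 16) = Mul(Add(Rational(1, 21), Rational(1331, 139)), 16) = Mul(Rational(28090, 2919), 16) = Rational(449440, 2919)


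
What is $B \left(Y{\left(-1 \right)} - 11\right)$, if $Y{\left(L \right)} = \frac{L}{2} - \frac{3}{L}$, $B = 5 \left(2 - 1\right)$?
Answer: $- \frac{85}{2} \approx -42.5$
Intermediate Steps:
$B = 5$ ($B = 5 \cdot 1 = 5$)
$Y{\left(L \right)} = \frac{L}{2} - \frac{3}{L}$ ($Y{\left(L \right)} = L \frac{1}{2} - \frac{3}{L} = \frac{L}{2} - \frac{3}{L}$)
$B \left(Y{\left(-1 \right)} - 11\right) = 5 \left(\left(\frac{1}{2} \left(-1\right) - \frac{3}{-1}\right) - 11\right) = 5 \left(\left(- \frac{1}{2} - -3\right) - 11\right) = 5 \left(\left(- \frac{1}{2} + 3\right) - 11\right) = 5 \left(\frac{5}{2} - 11\right) = 5 \left(- \frac{17}{2}\right) = - \frac{85}{2}$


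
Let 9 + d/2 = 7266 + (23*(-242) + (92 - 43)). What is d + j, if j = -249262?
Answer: -245782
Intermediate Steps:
d = 3480 (d = -18 + 2*(7266 + (23*(-242) + (92 - 43))) = -18 + 2*(7266 + (-5566 + 49)) = -18 + 2*(7266 - 5517) = -18 + 2*1749 = -18 + 3498 = 3480)
d + j = 3480 - 249262 = -245782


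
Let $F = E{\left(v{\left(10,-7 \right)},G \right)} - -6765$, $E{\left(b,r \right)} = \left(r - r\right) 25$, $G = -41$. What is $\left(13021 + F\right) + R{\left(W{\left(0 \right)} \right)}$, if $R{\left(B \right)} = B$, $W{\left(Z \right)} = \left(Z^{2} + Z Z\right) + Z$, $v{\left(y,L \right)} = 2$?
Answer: $19786$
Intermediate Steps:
$W{\left(Z \right)} = Z + 2 Z^{2}$ ($W{\left(Z \right)} = \left(Z^{2} + Z^{2}\right) + Z = 2 Z^{2} + Z = Z + 2 Z^{2}$)
$E{\left(b,r \right)} = 0$ ($E{\left(b,r \right)} = 0 \cdot 25 = 0$)
$F = 6765$ ($F = 0 - -6765 = 0 + 6765 = 6765$)
$\left(13021 + F\right) + R{\left(W{\left(0 \right)} \right)} = \left(13021 + 6765\right) + 0 \left(1 + 2 \cdot 0\right) = 19786 + 0 \left(1 + 0\right) = 19786 + 0 \cdot 1 = 19786 + 0 = 19786$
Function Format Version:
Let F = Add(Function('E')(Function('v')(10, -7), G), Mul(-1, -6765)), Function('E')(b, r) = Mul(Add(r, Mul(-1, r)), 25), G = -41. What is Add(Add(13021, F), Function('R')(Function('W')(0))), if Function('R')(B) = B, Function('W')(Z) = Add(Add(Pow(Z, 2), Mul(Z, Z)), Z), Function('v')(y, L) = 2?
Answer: 19786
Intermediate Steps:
Function('W')(Z) = Add(Z, Mul(2, Pow(Z, 2))) (Function('W')(Z) = Add(Add(Pow(Z, 2), Pow(Z, 2)), Z) = Add(Mul(2, Pow(Z, 2)), Z) = Add(Z, Mul(2, Pow(Z, 2))))
Function('E')(b, r) = 0 (Function('E')(b, r) = Mul(0, 25) = 0)
F = 6765 (F = Add(0, Mul(-1, -6765)) = Add(0, 6765) = 6765)
Add(Add(13021, F), Function('R')(Function('W')(0))) = Add(Add(13021, 6765), Mul(0, Add(1, Mul(2, 0)))) = Add(19786, Mul(0, Add(1, 0))) = Add(19786, Mul(0, 1)) = Add(19786, 0) = 19786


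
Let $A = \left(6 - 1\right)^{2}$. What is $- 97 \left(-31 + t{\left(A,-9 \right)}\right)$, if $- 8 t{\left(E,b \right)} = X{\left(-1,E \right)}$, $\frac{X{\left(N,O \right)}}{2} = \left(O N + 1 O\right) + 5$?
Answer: $\frac{12513}{4} \approx 3128.3$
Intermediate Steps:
$A = 25$ ($A = 5^{2} = 25$)
$X{\left(N,O \right)} = 10 + 2 O + 2 N O$ ($X{\left(N,O \right)} = 2 \left(\left(O N + 1 O\right) + 5\right) = 2 \left(\left(N O + O\right) + 5\right) = 2 \left(\left(O + N O\right) + 5\right) = 2 \left(5 + O + N O\right) = 10 + 2 O + 2 N O$)
$t{\left(E,b \right)} = - \frac{5}{4}$ ($t{\left(E,b \right)} = - \frac{10 + 2 E + 2 \left(-1\right) E}{8} = - \frac{10 + 2 E - 2 E}{8} = \left(- \frac{1}{8}\right) 10 = - \frac{5}{4}$)
$- 97 \left(-31 + t{\left(A,-9 \right)}\right) = - 97 \left(-31 - \frac{5}{4}\right) = \left(-97\right) \left(- \frac{129}{4}\right) = \frac{12513}{4}$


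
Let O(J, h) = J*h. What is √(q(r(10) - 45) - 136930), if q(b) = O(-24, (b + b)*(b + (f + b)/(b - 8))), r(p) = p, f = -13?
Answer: 5*I*√14337490/43 ≈ 440.29*I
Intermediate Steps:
q(b) = -48*b*(b + (-13 + b)/(-8 + b)) (q(b) = -24*(b + b)*(b + (-13 + b)/(b - 8)) = -24*2*b*(b + (-13 + b)/(-8 + b)) = -48*b*(b + (-13 + b)/(-8 + b)))
√(q(r(10) - 45) - 136930) = √(48*(10 - 45)*(13 - (10 - 45)² + 7*(10 - 45))/(-8 + (10 - 45)) - 136930) = √(48*(-35)*(13 - 1*(-35)² + 7*(-35))/(-8 - 35) - 136930) = √(48*(-35)*(13 - 1*1225 - 245)/(-43) - 136930) = √(48*(-35)*(-1/43)*(13 - 1225 - 245) - 136930) = √(48*(-35)*(-1/43)*(-1457) - 136930) = √(-2447760/43 - 136930) = √(-8335750/43) = 5*I*√14337490/43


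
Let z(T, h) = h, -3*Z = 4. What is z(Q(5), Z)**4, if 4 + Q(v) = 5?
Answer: 256/81 ≈ 3.1605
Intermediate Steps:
Z = -4/3 (Z = -1/3*4 = -4/3 ≈ -1.3333)
Q(v) = 1 (Q(v) = -4 + 5 = 1)
z(Q(5), Z)**4 = (-4/3)**4 = 256/81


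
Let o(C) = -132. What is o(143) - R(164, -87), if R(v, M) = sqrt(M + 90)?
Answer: -132 - sqrt(3) ≈ -133.73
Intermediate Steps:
R(v, M) = sqrt(90 + M)
o(143) - R(164, -87) = -132 - sqrt(90 - 87) = -132 - sqrt(3)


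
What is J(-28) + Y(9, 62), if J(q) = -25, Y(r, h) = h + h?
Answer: 99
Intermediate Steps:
Y(r, h) = 2*h
J(-28) + Y(9, 62) = -25 + 2*62 = -25 + 124 = 99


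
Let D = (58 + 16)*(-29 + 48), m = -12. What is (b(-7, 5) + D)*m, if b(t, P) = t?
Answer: -16788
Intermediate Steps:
D = 1406 (D = 74*19 = 1406)
(b(-7, 5) + D)*m = (-7 + 1406)*(-12) = 1399*(-12) = -16788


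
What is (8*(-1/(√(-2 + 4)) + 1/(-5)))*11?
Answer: -88/5 - 44*√2 ≈ -79.825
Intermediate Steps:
(8*(-1/(√(-2 + 4)) + 1/(-5)))*11 = (8*(-1/(√2) + 1*(-⅕)))*11 = (8*(-√2/2 - ⅕))*11 = (8*(-⅕ - √2/2))*11 = (-8/5 - 4*√2)*11 = -88/5 - 44*√2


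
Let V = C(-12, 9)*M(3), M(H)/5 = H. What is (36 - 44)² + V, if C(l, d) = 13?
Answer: 259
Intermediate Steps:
M(H) = 5*H
V = 195 (V = 13*(5*3) = 13*15 = 195)
(36 - 44)² + V = (36 - 44)² + 195 = (-8)² + 195 = 64 + 195 = 259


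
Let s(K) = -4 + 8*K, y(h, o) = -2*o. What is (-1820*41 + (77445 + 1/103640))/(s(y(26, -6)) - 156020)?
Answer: -292783001/16160377920 ≈ -0.018117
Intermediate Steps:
(-1820*41 + (77445 + 1/103640))/(s(y(26, -6)) - 156020) = (-1820*41 + (77445 + 1/103640))/((-4 + 8*(-2*(-6))) - 156020) = (-74620 + (77445 + 1/103640))/((-4 + 8*12) - 156020) = (-74620 + 8026399801/103640)/((-4 + 96) - 156020) = 292783001/(103640*(92 - 156020)) = (292783001/103640)/(-155928) = (292783001/103640)*(-1/155928) = -292783001/16160377920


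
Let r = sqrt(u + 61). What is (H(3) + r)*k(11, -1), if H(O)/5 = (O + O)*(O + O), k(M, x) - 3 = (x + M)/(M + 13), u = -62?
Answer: 615 + 41*I/12 ≈ 615.0 + 3.4167*I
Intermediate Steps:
k(M, x) = 3 + (M + x)/(13 + M) (k(M, x) = 3 + (x + M)/(M + 13) = 3 + (M + x)/(13 + M))
H(O) = 20*O**2 (H(O) = 5*((O + O)*(O + O)) = 5*((2*O)*(2*O)) = 5*(4*O**2) = 20*O**2)
r = I (r = sqrt(-62 + 61) = sqrt(-1) = I ≈ 1.0*I)
(H(3) + r)*k(11, -1) = (20*3**2 + I)*((39 - 1 + 4*11)/(13 + 11)) = (20*9 + I)*((39 - 1 + 44)/24) = (180 + I)*((1/24)*82) = (180 + I)*(41/12) = 615 + 41*I/12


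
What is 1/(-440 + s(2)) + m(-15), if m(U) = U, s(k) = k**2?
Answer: -6541/436 ≈ -15.002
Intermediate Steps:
1/(-440 + s(2)) + m(-15) = 1/(-440 + 2**2) - 15 = 1/(-440 + 4) - 15 = 1/(-436) - 15 = -1/436 - 15 = -6541/436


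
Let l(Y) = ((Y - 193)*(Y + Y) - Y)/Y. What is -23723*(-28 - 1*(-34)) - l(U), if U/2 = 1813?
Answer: -149203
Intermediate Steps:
U = 3626 (U = 2*1813 = 3626)
l(Y) = (-Y + 2*Y*(-193 + Y))/Y (l(Y) = ((-193 + Y)*(2*Y) - Y)/Y = (2*Y*(-193 + Y) - Y)/Y = (-Y + 2*Y*(-193 + Y))/Y)
-23723*(-28 - 1*(-34)) - l(U) = -23723*(-28 - 1*(-34)) - (-387 + 2*3626) = -23723*(-28 + 34) - (-387 + 7252) = -23723*6 - 1*6865 = -142338 - 6865 = -149203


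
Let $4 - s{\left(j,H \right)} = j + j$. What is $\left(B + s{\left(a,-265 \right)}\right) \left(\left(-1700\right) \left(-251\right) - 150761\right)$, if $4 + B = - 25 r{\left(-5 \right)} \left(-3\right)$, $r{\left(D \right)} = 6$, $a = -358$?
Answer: $321744874$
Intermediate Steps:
$s{\left(j,H \right)} = 4 - 2 j$ ($s{\left(j,H \right)} = 4 - \left(j + j\right) = 4 - 2 j$)
$B = 446$ ($B = -4 + \left(-25\right) 6 \left(-3\right) = -4 - -450 = -4 + 450 = 446$)
$\left(B + s{\left(a,-265 \right)}\right) \left(\left(-1700\right) \left(-251\right) - 150761\right) = \left(446 + \left(4 - -716\right)\right) \left(\left(-1700\right) \left(-251\right) - 150761\right) = \left(446 + \left(4 + 716\right)\right) \left(426700 - 150761\right) = \left(446 + 720\right) 275939 = 1166 \cdot 275939 = 321744874$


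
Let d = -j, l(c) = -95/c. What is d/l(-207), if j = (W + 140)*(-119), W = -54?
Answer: 2118438/95 ≈ 22299.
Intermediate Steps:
j = -10234 (j = (-54 + 140)*(-119) = 86*(-119) = -10234)
d = 10234 (d = -1*(-10234) = 10234)
d/l(-207) = 10234/((-95/(-207))) = 10234/((-95*(-1/207))) = 10234/(95/207) = 10234*(207/95) = 2118438/95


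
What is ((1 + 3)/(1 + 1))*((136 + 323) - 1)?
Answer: 916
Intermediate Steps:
((1 + 3)/(1 + 1))*((136 + 323) - 1) = (4/2)*(459 - 1) = (4*(½))*458 = 2*458 = 916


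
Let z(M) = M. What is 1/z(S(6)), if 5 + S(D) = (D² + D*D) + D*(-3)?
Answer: 1/49 ≈ 0.020408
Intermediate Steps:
S(D) = -5 - 3*D + 2*D² (S(D) = -5 + ((D² + D*D) + D*(-3)) = -5 + ((D² + D²) - 3*D) = -5 + (2*D² - 3*D) = -5 + (-3*D + 2*D²) = -5 - 3*D + 2*D²)
1/z(S(6)) = 1/(-5 - 3*6 + 2*6²) = 1/(-5 - 18 + 2*36) = 1/(-5 - 18 + 72) = 1/49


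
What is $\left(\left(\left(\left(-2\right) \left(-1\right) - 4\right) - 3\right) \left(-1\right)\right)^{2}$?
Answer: $25$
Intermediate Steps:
$\left(\left(\left(\left(-2\right) \left(-1\right) - 4\right) - 3\right) \left(-1\right)\right)^{2} = \left(\left(\left(2 - 4\right) - 3\right) \left(-1\right)\right)^{2} = \left(\left(-2 - 3\right) \left(-1\right)\right)^{2} = \left(\left(-5\right) \left(-1\right)\right)^{2} = 5^{2} = 25$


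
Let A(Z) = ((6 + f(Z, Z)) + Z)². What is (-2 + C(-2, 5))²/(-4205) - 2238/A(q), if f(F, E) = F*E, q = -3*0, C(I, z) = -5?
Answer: -1568759/25230 ≈ -62.178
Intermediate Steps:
q = 0
f(F, E) = E*F
A(Z) = (6 + Z + Z²)² (A(Z) = ((6 + Z*Z) + Z)² = ((6 + Z²) + Z)² = (6 + Z + Z²)²)
(-2 + C(-2, 5))²/(-4205) - 2238/A(q) = (-2 - 5)²/(-4205) - 2238/(6 + 0 + 0²)² = (-7)²*(-1/4205) - 2238/(6 + 0 + 0)² = 49*(-1/4205) - 2238/(6²) = -49/4205 - 2238/36 = -49/4205 - 2238*1/36 = -49/4205 - 373/6 = -1568759/25230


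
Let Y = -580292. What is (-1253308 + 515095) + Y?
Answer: -1318505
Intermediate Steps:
(-1253308 + 515095) + Y = (-1253308 + 515095) - 580292 = -738213 - 580292 = -1318505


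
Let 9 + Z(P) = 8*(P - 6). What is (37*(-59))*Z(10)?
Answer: -50209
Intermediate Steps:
Z(P) = -57 + 8*P (Z(P) = -9 + 8*(P - 6) = -9 + 8*(-6 + P) = -9 + (-48 + 8*P) = -57 + 8*P)
(37*(-59))*Z(10) = (37*(-59))*(-57 + 8*10) = -2183*(-57 + 80) = -2183*23 = -50209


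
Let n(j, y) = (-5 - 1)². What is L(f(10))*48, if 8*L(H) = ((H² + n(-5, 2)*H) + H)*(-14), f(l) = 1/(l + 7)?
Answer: -52920/289 ≈ -183.11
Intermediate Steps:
f(l) = 1/(7 + l)
n(j, y) = 36 (n(j, y) = (-6)² = 36)
L(H) = -259*H/4 - 7*H²/4 (L(H) = (((H² + 36*H) + H)*(-14))/8 = ((H² + 37*H)*(-14))/8 = (-518*H - 14*H²)/8 = -259*H/4 - 7*H²/4)
L(f(10))*48 = -7*(37 + 1/(7 + 10))/(4*(7 + 10))*48 = -7/4*(37 + 1/17)/17*48 = -7/4*1/17*(37 + 1/17)*48 = -7/4*1/17*630/17*48 = -2205/578*48 = -52920/289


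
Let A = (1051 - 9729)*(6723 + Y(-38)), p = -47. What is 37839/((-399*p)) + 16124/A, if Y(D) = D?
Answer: 52257856319/25902549995 ≈ 2.0175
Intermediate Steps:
A = -58012430 (A = (1051 - 9729)*(6723 - 38) = -8678*6685 = -58012430)
37839/((-399*p)) + 16124/A = 37839/((-399*(-47))) + 16124/(-58012430) = 37839/18753 + 16124*(-1/58012430) = 37839*(1/18753) - 8062/29006215 = 12613/6251 - 8062/29006215 = 52257856319/25902549995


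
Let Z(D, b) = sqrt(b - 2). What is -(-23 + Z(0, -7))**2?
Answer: -520 + 138*I ≈ -520.0 + 138.0*I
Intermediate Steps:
Z(D, b) = sqrt(-2 + b)
-(-23 + Z(0, -7))**2 = -(-23 + sqrt(-2 - 7))**2 = -(-23 + sqrt(-9))**2 = -(-23 + 3*I)**2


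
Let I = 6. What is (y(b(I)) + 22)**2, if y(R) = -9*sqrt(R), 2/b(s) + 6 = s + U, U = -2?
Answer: 403 - 396*I ≈ 403.0 - 396.0*I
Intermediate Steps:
b(s) = 2/(-8 + s) (b(s) = 2/(-6 + (s - 2)) = 2/(-6 + (-2 + s)) = 2/(-8 + s))
(y(b(I)) + 22)**2 = (-9*sqrt(2)*(I*sqrt(2)/2) + 22)**2 = (-9*I + 22)**2 = (22 - 9*I)**2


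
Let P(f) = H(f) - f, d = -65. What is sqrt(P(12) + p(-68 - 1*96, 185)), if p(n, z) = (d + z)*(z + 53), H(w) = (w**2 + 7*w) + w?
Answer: 2*sqrt(7197) ≈ 169.67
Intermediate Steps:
H(w) = w**2 + 8*w
p(n, z) = (-65 + z)*(53 + z) (p(n, z) = (-65 + z)*(z + 53) = (-65 + z)*(53 + z))
P(f) = -f + f*(8 + f) (P(f) = f*(8 + f) - f = -f + f*(8 + f))
sqrt(P(12) + p(-68 - 1*96, 185)) = sqrt(12*(7 + 12) + (-3445 + 185**2 - 12*185)) = sqrt(12*19 + (-3445 + 34225 - 2220)) = sqrt(228 + 28560) = sqrt(28788) = 2*sqrt(7197)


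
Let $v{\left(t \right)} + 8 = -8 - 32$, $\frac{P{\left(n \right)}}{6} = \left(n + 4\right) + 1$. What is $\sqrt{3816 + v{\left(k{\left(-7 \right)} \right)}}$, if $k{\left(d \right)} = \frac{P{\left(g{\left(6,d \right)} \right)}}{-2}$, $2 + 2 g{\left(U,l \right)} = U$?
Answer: $2 \sqrt{942} \approx 61.384$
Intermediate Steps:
$g{\left(U,l \right)} = -1 + \frac{U}{2}$
$P{\left(n \right)} = 30 + 6 n$ ($P{\left(n \right)} = 6 \left(\left(n + 4\right) + 1\right) = 6 \left(\left(4 + n\right) + 1\right) = 6 \left(5 + n\right) = 30 + 6 n$)
$k{\left(d \right)} = -21$ ($k{\left(d \right)} = \frac{30 + 6 \left(-1 + \frac{1}{2} \cdot 6\right)}{-2} = \left(30 + 6 \left(-1 + 3\right)\right) \left(- \frac{1}{2}\right) = \left(30 + 6 \cdot 2\right) \left(- \frac{1}{2}\right) = \left(30 + 12\right) \left(- \frac{1}{2}\right) = 42 \left(- \frac{1}{2}\right) = -21$)
$v{\left(t \right)} = -48$ ($v{\left(t \right)} = -8 - 40 = -48$)
$\sqrt{3816 + v{\left(k{\left(-7 \right)} \right)}} = \sqrt{3816 - 48} = \sqrt{3768} = 2 \sqrt{942}$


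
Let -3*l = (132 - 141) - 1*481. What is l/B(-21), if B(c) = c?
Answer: -70/9 ≈ -7.7778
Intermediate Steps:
l = 490/3 (l = -((132 - 141) - 1*481)/3 = -(-9 - 481)/3 = -1/3*(-490) = 490/3 ≈ 163.33)
l/B(-21) = (490/3)/(-21) = (490/3)*(-1/21) = -70/9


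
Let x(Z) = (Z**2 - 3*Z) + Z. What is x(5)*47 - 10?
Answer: 695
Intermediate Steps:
x(Z) = Z**2 - 2*Z
x(5)*47 - 10 = (5*(-2 + 5))*47 - 10 = (5*3)*47 - 10 = 15*47 - 10 = 705 - 10 = 695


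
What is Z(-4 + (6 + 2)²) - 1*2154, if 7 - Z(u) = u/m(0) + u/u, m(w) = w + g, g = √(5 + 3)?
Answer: -2148 - 15*√2 ≈ -2169.2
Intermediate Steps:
g = 2*√2 (g = √8 = 2*√2 ≈ 2.8284)
m(w) = w + 2*√2
Z(u) = 6 - u*√2/4 (Z(u) = 7 - (u/(0 + 2*√2) + u/u) = 7 - (u/((2*√2)) + 1) = 7 - (u*(√2/4) + 1) = 7 - (u*√2/4 + 1) = 7 - (1 + u*√2/4) = 7 + (-1 - u*√2/4) = 6 - u*√2/4)
Z(-4 + (6 + 2)²) - 1*2154 = (6 - (-4 + (6 + 2)²)*√2/4) - 1*2154 = (6 - (-4 + 8²)*√2/4) - 2154 = (6 - (-4 + 64)*√2/4) - 2154 = (6 - ¼*60*√2) - 2154 = (6 - 15*√2) - 2154 = -2148 - 15*√2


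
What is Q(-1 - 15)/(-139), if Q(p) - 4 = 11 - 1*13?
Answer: -2/139 ≈ -0.014388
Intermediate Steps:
Q(p) = 2 (Q(p) = 4 + (11 - 1*13) = 4 + (11 - 13) = 4 - 2 = 2)
Q(-1 - 15)/(-139) = 2/(-139) = 2*(-1/139) = -2/139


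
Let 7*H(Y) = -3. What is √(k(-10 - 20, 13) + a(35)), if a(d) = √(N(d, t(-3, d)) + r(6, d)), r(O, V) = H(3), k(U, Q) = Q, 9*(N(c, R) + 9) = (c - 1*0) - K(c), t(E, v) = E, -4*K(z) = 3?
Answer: √(22932 + 210*I*√385)/42 ≈ 3.62 + 0.32264*I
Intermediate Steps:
K(z) = -¾ (K(z) = -¼*3 = -¾)
H(Y) = -3/7 (H(Y) = (⅐)*(-3) = -3/7)
N(c, R) = -107/12 + c/9 (N(c, R) = -9 + ((c - 1*0) - 1*(-¾))/9 = -9 + ((c + 0) + ¾)/9 = -9 + (c + ¾)/9 = -9 + (¾ + c)/9 = -9 + (1/12 + c/9) = -107/12 + c/9)
r(O, V) = -3/7
a(d) = √(-785/84 + d/9) (a(d) = √((-107/12 + d/9) - 3/7) = √(-785/84 + d/9))
√(k(-10 - 20, 13) + a(35)) = √(13 + √(-16485 + 196*35)/42) = √(13 + √(-16485 + 6860)/42) = √(13 + √(-9625)/42) = √(13 + (5*I*√385)/42) = √(13 + 5*I*√385/42)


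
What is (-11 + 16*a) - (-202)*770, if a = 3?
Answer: 155577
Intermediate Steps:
(-11 + 16*a) - (-202)*770 = (-11 + 16*3) - (-202)*770 = (-11 + 48) - 202*(-770) = 37 + 155540 = 155577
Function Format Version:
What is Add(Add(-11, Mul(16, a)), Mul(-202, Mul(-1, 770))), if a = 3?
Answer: 155577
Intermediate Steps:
Add(Add(-11, Mul(16, a)), Mul(-202, Mul(-1, 770))) = Add(Add(-11, Mul(16, 3)), Mul(-202, Mul(-1, 770))) = Add(Add(-11, 48), Mul(-202, -770)) = Add(37, 155540) = 155577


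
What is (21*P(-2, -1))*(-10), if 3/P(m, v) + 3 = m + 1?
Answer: 315/2 ≈ 157.50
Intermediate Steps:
P(m, v) = 3/(-2 + m) (P(m, v) = 3/(-3 + (m + 1)) = 3/(-3 + (1 + m)) = 3/(-2 + m))
(21*P(-2, -1))*(-10) = (21*(3/(-2 - 2)))*(-10) = (21*(3/(-4)))*(-10) = (21*(3*(-¼)))*(-10) = (21*(-¾))*(-10) = -63/4*(-10) = 315/2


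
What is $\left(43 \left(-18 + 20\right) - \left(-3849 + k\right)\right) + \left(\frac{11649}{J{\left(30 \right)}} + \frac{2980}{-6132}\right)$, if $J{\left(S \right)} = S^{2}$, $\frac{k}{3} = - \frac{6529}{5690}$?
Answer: $\frac{114875964969}{29075900} \approx 3950.9$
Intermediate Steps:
$k = - \frac{19587}{5690}$ ($k = 3 \left(- \frac{6529}{5690}\right) = - \frac{19587}{5690} \approx -3.4424$)
$\left(43 \left(-18 + 20\right) - \left(-3849 + k\right)\right) + \left(\frac{11649}{J{\left(30 \right)}} + \frac{2980}{-6132}\right) = \left(43 \left(-18 + 20\right) + \left(3849 - - \frac{19587}{5690}\right)\right) + \left(\frac{11649}{30^{2}} + \frac{2980}{-6132}\right) = \left(43 \cdot 2 + \left(3849 + \frac{19587}{5690}\right)\right) + \left(\frac{11649}{900} + 2980 \left(- \frac{1}{6132}\right)\right) = \left(86 + \frac{21920397}{5690}\right) + \left(11649 \cdot \frac{1}{900} - \frac{745}{1533}\right) = \frac{22409737}{5690} + \left(\frac{3883}{300} - \frac{745}{1533}\right) = \frac{22409737}{5690} + \frac{636571}{51100} = \frac{114875964969}{29075900}$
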